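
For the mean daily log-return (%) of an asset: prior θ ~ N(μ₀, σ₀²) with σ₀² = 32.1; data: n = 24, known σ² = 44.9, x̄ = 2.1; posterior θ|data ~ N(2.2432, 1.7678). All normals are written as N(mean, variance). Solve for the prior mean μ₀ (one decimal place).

μ₀ = 4.7

The posterior mean is a precision-weighted average: μ_n = (τ₀μ₀ + τ_data·x̄)/(τ₀+τ_data), with τ₀=1/σ₀² and τ_data=n/σ².
Here τ₀ = 1/32.1 = 0.031153 and τ_data = 24/44.9 = 0.534521, so τ_n = 0.565674.
Rearranging for μ₀: μ₀ = (μ_n·τ_n − τ_data·x̄)/τ₀ = (2.2432·0.565674 − 0.534521·2.1) / 0.031153 = 0.146426/0.031153 ≈ 4.7.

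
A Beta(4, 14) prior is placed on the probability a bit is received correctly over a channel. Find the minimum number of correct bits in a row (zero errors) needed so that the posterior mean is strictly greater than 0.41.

k = 6

After k correct bits and 0 errors the posterior is Beta(4+k, 14), with mean (4+k)/(4+14+k).
Set (4+k)/(18+k) > 0.41 and solve: k > (0.41·18 − 4)/(1 − 0.41) = 5.729.
The smallest integer exceeding 5.729 is 6.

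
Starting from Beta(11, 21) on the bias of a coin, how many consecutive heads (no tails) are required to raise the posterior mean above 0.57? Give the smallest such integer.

After k heads and 0 tails the posterior is Beta(11+k, 21), with mean (11+k)/(11+21+k).
Set (11+k)/(32+k) > 0.57 and solve: k > (0.57·32 − 11)/(1 − 0.57) = 16.837.
The smallest integer exceeding 16.837 is 17, and checking k=17: (28)/(49) = 0.5714 > 0.57.

k = 17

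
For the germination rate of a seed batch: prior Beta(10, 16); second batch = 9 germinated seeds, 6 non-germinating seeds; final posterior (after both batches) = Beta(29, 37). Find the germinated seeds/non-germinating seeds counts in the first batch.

Sequential conjugate updates are equivalent to a single update on the pooled data, so total successes = posterior α − prior α and total failures = posterior β − prior β.
Total across both batches: 29−10=19 germinated seeds, 37−16=21 non-germinating seeds.
Subtract the second batch: 19−9=10 germinated seeds and 21−6=15 non-germinating seeds.

10 germinated seeds and 15 non-germinating seeds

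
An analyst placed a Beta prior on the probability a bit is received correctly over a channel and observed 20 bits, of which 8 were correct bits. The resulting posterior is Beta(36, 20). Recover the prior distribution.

Beta(28, 8)

Beta is conjugate to the binomial likelihood: posterior = Beta(α+s, β+f).
So α = 36 − 8 = 28 and β = 20 − 12 = 8.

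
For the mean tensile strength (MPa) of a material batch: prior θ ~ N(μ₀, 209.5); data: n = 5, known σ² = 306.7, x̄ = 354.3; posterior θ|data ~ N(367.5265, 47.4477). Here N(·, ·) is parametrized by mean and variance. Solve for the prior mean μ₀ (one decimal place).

With known observation variance, the Normal–Normal posterior has precision τ_n = τ₀ + n/σ² and mean μ_n = (τ₀μ₀ + (n/σ²)x̄)/τ_n.
Here τ₀ = 1/209.5 = 0.004773 and τ_data = 5/306.7 = 0.016303, so τ_n = 0.021076.
Rearranging for μ₀: μ₀ = (μ_n·τ_n − τ_data·x̄)/τ₀ = (367.5265·0.021076 − 0.016303·354.3) / 0.004773 = 1.969836/0.004773 ≈ 412.7.

μ₀ = 412.7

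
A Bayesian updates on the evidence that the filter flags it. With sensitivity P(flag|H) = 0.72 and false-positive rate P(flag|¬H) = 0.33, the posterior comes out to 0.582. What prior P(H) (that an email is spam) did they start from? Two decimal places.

Bayes' rule in odds form gives O(H|E) = O(H)·[P(E|H)/P(E|¬H)], hence O(H) = O(H|E)/LR.
Posterior odds = 0.582/(1−0.582) = 1.3923. LR = 0.72/0.33 = 2.1818.
Prior odds = 1.3923/2.1818 = 0.6381, so P(H) = 0.6381/(1+0.6381) ≈ 0.39.

P(H) = 0.39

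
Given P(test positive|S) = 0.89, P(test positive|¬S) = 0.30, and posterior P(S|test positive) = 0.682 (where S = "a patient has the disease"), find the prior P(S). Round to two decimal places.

P(S) = 0.42

Bayes' rule in odds form gives O(S|E) = O(S)·[P(E|S)/P(E|¬S)], hence O(S) = O(S|E)/LR.
Posterior odds = 0.682/(1−0.682) = 2.1447. LR = 0.89/0.30 = 2.9667.
Prior odds = 2.1447/2.9667 = 0.7229, so P(S) = 0.7229/(1+0.7229) ≈ 0.42.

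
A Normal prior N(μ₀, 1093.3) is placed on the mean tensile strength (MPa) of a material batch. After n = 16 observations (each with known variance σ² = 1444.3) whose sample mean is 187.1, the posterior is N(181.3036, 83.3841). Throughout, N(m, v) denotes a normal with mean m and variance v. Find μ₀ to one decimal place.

With known observation variance, the Normal–Normal posterior has precision τ_n = τ₀ + n/σ² and mean μ_n = (τ₀μ₀ + (n/σ²)x̄)/τ_n.
Here τ₀ = 1/1093.3 = 0.000915 and τ_data = 16/1444.3 = 0.011078, so τ_n = 0.011993.
Rearranging for μ₀: μ₀ = (μ_n·τ_n − τ_data·x̄)/τ₀ = (181.3036·0.011993 − 0.011078·187.1) / 0.000915 = 0.101680/0.000915 ≈ 111.1.

μ₀ = 111.1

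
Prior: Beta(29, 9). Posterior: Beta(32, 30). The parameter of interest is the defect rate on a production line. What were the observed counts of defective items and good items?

Beta is conjugate to the binomial likelihood: posterior = Beta(a+s, b+f).
Match parameters: s=32−29=3, f=30−9=21.

3 defective items and 21 good items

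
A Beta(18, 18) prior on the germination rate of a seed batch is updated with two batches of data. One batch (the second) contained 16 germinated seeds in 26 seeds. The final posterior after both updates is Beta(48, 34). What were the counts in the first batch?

14 germinated seeds and 6 non-germinating seeds

Sequential conjugate updates are equivalent to a single update on the pooled data, so total successes = posterior α − prior α and total failures = posterior β − prior β.
Total across both batches: 48−18=30 germinated seeds, 34−18=16 non-germinating seeds.
Subtract the second batch: 30−16=14 germinated seeds and 16−10=6 non-germinating seeds.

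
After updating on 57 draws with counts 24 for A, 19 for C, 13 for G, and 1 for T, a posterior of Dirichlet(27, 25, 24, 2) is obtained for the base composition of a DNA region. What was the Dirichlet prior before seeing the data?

Dirichlet(3, 6, 11, 1)

For a Dirichlet(α) prior with multinomial counts c, the posterior is Dirichlet(α + c) componentwise.
Subtract each count from the matching posterior parameter: 27−24=3, 25−19=6, 24−13=11, 2−1=1.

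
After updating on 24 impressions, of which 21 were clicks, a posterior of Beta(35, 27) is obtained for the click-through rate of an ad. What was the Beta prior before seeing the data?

Beta(14, 24)

Beta is conjugate to the binomial likelihood: posterior = Beta(a+s, b+f).
So a = 35 − 21 = 14 and b = 27 − 3 = 24.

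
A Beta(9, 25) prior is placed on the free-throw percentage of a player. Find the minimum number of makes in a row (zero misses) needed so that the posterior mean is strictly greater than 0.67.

After k makes and 0 misses the posterior is Beta(9+k, 25), with mean (9+k)/(9+25+k).
Set (9+k)/(34+k) > 0.67 and solve: k > (0.67·34 − 9)/(1 − 0.67) = 41.758.
The smallest integer exceeding 41.758 is 42, and checking k=42: (51)/(76) = 0.6711 > 0.67.

k = 42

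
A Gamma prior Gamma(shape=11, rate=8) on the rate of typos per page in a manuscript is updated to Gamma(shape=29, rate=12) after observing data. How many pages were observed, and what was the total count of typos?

Gamma–Poisson conjugacy: posterior shape = α + Σxᵢ, posterior rate = β + n.
Matching: Σxᵢ = 29 − 11 = 18 and n = 12 − 8 = 4.

n = 4 pages with total 18 typos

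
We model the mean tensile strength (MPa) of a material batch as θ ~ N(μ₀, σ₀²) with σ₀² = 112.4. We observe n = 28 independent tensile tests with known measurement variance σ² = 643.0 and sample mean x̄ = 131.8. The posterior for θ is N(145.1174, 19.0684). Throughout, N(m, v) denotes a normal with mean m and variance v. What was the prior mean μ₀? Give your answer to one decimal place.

With known observation variance, the Normal–Normal posterior has precision τ_n = τ₀ + n/σ² and mean μ_n = (τ₀μ₀ + (n/σ²)x̄)/τ_n.
Here τ₀ = 1/112.4 = 0.008897 and τ_data = 28/643.0 = 0.043546, so τ_n = 0.052443.
Rearranging for μ₀: μ₀ = (μ_n·τ_n − τ_data·x̄)/τ₀ = (145.1174·0.052443 − 0.043546·131.8) / 0.008897 = 1.871029/0.008897 ≈ 210.3.

μ₀ = 210.3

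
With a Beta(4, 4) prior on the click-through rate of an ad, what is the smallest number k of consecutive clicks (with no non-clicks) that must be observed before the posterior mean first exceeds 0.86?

k = 21

After k clicks and 0 non-clicks the posterior is Beta(4+k, 4), with mean (4+k)/(4+4+k).
Set (4+k)/(8+k) > 0.86 and solve: k > (0.86·8 − 4)/(1 − 0.86) = 20.571.
The smallest integer exceeding 20.571 is 21.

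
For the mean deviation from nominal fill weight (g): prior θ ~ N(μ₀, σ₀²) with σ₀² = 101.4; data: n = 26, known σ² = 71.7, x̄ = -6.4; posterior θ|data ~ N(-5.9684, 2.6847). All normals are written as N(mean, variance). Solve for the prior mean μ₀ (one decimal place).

With known observation variance, the Normal–Normal posterior has precision τ_n = τ₀ + n/σ² and mean μ_n = (τ₀μ₀ + (n/σ²)x̄)/τ_n.
Here τ₀ = 1/101.4 = 0.009862 and τ_data = 26/71.7 = 0.362622, so τ_n = 0.372484.
Rearranging for μ₀: μ₀ = (μ_n·τ_n − τ_data·x̄)/τ₀ = (-5.9684·0.372484 − 0.362622·-6.4) / 0.009862 = 0.097647/0.009862 ≈ 9.9.

μ₀ = 9.9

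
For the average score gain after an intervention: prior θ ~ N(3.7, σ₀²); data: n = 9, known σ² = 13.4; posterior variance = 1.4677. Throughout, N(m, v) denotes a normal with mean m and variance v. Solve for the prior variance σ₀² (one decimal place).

σ₀² = 103.1

For the Normal–Normal model with known σ², precisions add: τ_n = τ₀ + n/σ².
So 1/σ₀² = 1/1.4677 − 9/13.4 = 0.681338 − 0.671642 = 0.009696.
Hence σ₀² = 1/0.009696 ≈ 103.1.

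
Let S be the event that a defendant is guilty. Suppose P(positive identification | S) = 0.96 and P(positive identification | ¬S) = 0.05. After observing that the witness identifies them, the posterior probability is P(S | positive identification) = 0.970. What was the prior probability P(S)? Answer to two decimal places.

In odds form, posterior odds = prior odds × likelihood ratio, so prior odds = posterior odds ÷ LR.
Posterior odds = 0.970/(1−0.970) = 32.3333. LR = 0.96/0.05 = 19.2000.
Prior odds = 32.3333/19.2000 = 1.6840, so P(S) = 1.6840/(1+1.6840) ≈ 0.63.

P(S) = 0.63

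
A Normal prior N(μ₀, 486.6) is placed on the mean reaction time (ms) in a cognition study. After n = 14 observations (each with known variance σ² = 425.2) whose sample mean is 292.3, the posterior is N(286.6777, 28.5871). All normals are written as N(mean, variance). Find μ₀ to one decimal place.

μ₀ = 196.6

With known observation variance, the Normal–Normal posterior has precision τ_n = τ₀ + n/σ² and mean μ_n = (τ₀μ₀ + (n/σ²)x̄)/τ_n.
Here τ₀ = 1/486.6 = 0.002055 and τ_data = 14/425.2 = 0.032926, so τ_n = 0.034981.
Rearranging for μ₀: μ₀ = (μ_n·τ_n − τ_data·x̄)/τ₀ = (286.6777·0.034981 − 0.032926·292.3) / 0.002055 = 0.404003/0.002055 ≈ 196.6.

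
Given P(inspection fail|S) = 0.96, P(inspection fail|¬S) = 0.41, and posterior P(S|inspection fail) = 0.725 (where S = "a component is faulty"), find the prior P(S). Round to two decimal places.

P(S) = 0.53

In odds form, posterior odds = prior odds × likelihood ratio, so prior odds = posterior odds ÷ LR.
Posterior odds = 0.725/(1−0.725) = 2.6364. LR = 0.96/0.41 = 2.3415.
Prior odds = 2.6364/2.3415 = 1.1259, so P(S) = 1.1259/(1+1.1259) ≈ 0.53.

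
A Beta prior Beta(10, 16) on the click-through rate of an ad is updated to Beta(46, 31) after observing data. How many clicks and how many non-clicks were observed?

36 clicks and 15 non-clicks

Under Beta–binomial conjugacy the posterior parameters are (α+s, β+f).
So s = 46 − 10 = 36 and f = 31 − 16 = 15.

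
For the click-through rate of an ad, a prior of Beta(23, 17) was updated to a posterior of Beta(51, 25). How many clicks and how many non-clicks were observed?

A Beta(α, β) prior with s successes and f failures in binomial data gives a Beta(α+s, β+f) posterior.
Match parameters: s=51−23=28, f=25−17=8.

28 clicks and 8 non-clicks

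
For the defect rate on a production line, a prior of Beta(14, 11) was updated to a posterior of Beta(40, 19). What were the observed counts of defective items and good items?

26 defective items and 8 good items

Under Beta–binomial conjugacy the posterior parameters are (α+s, β+f).
So s = 40 − 14 = 26 and f = 19 − 11 = 8.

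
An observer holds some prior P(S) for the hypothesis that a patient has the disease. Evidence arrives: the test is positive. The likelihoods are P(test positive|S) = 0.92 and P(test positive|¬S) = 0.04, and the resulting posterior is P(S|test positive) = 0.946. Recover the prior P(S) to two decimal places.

In odds form, posterior odds = prior odds × likelihood ratio, so prior odds = posterior odds ÷ LR.
Posterior odds = 0.946/(1−0.946) = 17.5185. LR = 0.92/0.04 = 23.0000.
Prior odds = 17.5185/23.0000 = 0.7617, so P(S) = 0.7617/(1+0.7617) ≈ 0.43.

P(S) = 0.43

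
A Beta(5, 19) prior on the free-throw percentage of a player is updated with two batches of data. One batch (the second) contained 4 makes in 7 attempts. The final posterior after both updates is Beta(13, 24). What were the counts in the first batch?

4 makes and 2 misses

Sequential conjugate updates are equivalent to a single update on the pooled data, so total successes = posterior α − prior α and total failures = posterior β − prior β.
Total across both batches: 13−5=8 makes, 24−19=5 misses.
Subtract the second batch: 8−4=4 makes and 5−3=2 misses.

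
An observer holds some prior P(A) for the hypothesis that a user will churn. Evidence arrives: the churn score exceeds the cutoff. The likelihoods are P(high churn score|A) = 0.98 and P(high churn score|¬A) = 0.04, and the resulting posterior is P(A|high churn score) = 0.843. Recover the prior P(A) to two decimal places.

P(A) = 0.18

Bayes' rule in odds form gives O(A|E) = O(A)·[P(E|A)/P(E|¬A)], hence O(A) = O(A|E)/LR.
Posterior odds = 0.843/(1−0.843) = 5.3694. LR = 0.98/0.04 = 24.5000.
Prior odds = 5.3694/24.5000 = 0.2192, so P(A) = 0.2192/(1+0.2192) ≈ 0.18.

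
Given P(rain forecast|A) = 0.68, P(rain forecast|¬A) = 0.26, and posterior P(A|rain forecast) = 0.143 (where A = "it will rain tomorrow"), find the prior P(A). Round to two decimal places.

Bayes' rule in odds form gives O(A|E) = O(A)·[P(E|A)/P(E|¬A)], hence O(A) = O(A|E)/LR.
Posterior odds = 0.143/(1−0.143) = 0.1669. LR = 0.68/0.26 = 2.6154.
Prior odds = 0.1669/2.6154 = 0.0638, so P(A) = 0.0638/(1+0.0638) ≈ 0.06.

P(A) = 0.06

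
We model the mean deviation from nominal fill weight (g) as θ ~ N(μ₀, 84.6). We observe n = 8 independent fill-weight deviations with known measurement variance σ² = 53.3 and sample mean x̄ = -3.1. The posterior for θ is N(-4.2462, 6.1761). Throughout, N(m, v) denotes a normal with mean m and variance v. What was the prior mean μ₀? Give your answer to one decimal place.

The posterior mean is a precision-weighted average: μ_n = (τ₀μ₀ + τ_data·x̄)/(τ₀+τ_data), with τ₀=1/σ₀² and τ_data=n/σ².
Here τ₀ = 1/84.6 = 0.011820 and τ_data = 8/53.3 = 0.150094, so τ_n = 0.161914.
Rearranging for μ₀: μ₀ = (μ_n·τ_n − τ_data·x̄)/τ₀ = (-4.2462·0.161914 − 0.150094·-3.1) / 0.011820 = -0.222228/0.011820 ≈ -18.8.

μ₀ = -18.8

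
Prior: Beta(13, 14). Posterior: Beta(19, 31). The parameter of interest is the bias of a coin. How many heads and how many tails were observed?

Under Beta–binomial conjugacy the posterior parameters are (a+s, b+f).
Match parameters: s=19−13=6, f=31−14=17.

6 heads and 17 tails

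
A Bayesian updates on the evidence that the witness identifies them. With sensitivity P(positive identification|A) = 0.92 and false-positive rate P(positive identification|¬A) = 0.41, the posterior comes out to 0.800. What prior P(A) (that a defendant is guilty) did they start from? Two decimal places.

P(A) = 0.64

In odds form, posterior odds = prior odds × likelihood ratio, so prior odds = posterior odds ÷ LR.
Posterior odds = 0.800/(1−0.800) = 4.0000. LR = 0.92/0.41 = 2.2439.
Prior odds = 4.0000/2.2439 = 1.7826, so P(A) = 1.7826/(1+1.7826) ≈ 0.64.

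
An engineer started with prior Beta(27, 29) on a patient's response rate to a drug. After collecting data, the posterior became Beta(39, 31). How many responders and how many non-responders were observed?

12 responders and 2 non-responders

Under Beta–binomial conjugacy the posterior parameters are (a+s, b+f).
So s = 39 − 27 = 12 and f = 31 − 29 = 2.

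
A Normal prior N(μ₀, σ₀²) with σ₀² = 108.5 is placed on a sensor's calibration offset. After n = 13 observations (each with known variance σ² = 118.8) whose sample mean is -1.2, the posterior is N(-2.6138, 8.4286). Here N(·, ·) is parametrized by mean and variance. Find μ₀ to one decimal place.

The posterior mean is a precision-weighted average: μ_n = (τ₀μ₀ + τ_data·x̄)/(τ₀+τ_data), with τ₀=1/σ₀² and τ_data=n/σ².
Here τ₀ = 1/108.5 = 0.009217 and τ_data = 13/118.8 = 0.109428, so τ_n = 0.118645.
Rearranging for μ₀: μ₀ = (μ_n·τ_n − τ_data·x̄)/τ₀ = (-2.6138·0.118645 − 0.109428·-1.2) / 0.009217 = -0.178801/0.009217 ≈ -19.4.

μ₀ = -19.4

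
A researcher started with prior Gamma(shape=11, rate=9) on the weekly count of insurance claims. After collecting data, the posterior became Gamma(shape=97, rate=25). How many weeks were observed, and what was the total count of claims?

Gamma–Poisson conjugacy: posterior shape = α + Σxᵢ, posterior rate = β + n.
Matching: Σxᵢ = 97 − 11 = 86 and n = 25 − 9 = 16.

n = 16 weeks with total 86 claims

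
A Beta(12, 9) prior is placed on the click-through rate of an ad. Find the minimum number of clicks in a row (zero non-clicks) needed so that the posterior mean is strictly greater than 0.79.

After k clicks and 0 non-clicks the posterior is Beta(12+k, 9), with mean (12+k)/(12+9+k).
Set (12+k)/(21+k) > 0.79 and solve: k > (0.79·21 − 12)/(1 − 0.79) = 21.857.
The smallest integer exceeding 21.857 is 22, and checking k=22: (34)/(43) = 0.7907 > 0.79.

k = 22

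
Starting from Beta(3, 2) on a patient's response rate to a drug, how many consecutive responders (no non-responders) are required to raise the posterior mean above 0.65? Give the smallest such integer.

k = 1

After k responders and 0 non-responders the posterior is Beta(3+k, 2), with mean (3+k)/(3+2+k).
Set (3+k)/(5+k) > 0.65 and solve: k > (0.65·5 − 3)/(1 − 0.65) = 0.714.
The smallest integer exceeding 0.714 is 1, and checking k=1: (4)/(6) = 0.6667 > 0.65.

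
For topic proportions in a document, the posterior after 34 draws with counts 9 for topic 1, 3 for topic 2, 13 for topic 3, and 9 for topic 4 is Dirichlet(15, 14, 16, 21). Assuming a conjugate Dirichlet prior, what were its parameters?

For a Dirichlet(α) prior with multinomial counts c, the posterior is Dirichlet(α + c) componentwise.
Subtract each count from the matching posterior parameter: 15−9=6, 14−3=11, 16−13=3, 21−9=12.

Dirichlet(6, 11, 3, 12)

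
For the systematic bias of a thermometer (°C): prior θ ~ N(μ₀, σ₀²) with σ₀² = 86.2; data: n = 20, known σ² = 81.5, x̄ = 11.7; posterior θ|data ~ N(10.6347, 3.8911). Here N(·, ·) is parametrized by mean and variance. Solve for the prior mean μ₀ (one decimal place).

μ₀ = -11.9

The posterior mean is a precision-weighted average: μ_n = (τ₀μ₀ + τ_data·x̄)/(τ₀+τ_data), with τ₀=1/σ₀² and τ_data=n/σ².
Here τ₀ = 1/86.2 = 0.011601 and τ_data = 20/81.5 = 0.245399, so τ_n = 0.257000.
Rearranging for μ₀: μ₀ = (μ_n·τ_n − τ_data·x̄)/τ₀ = (10.6347·0.257000 − 0.245399·11.7) / 0.011601 = -0.138050/0.011601 ≈ -11.9.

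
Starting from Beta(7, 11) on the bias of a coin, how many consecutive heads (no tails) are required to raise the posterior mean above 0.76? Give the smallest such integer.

After k heads and 0 tails the posterior is Beta(7+k, 11), with mean (7+k)/(7+11+k).
Set (7+k)/(18+k) > 0.76 and solve: k > (0.76·18 − 7)/(1 − 0.76) = 27.833.
The smallest integer exceeding 27.833 is 28, and checking k=28: (35)/(46) = 0.7609 > 0.76.

k = 28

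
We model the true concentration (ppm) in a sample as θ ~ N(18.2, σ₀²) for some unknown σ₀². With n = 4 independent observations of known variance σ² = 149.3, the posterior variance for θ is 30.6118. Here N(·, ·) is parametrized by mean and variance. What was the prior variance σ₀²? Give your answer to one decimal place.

σ₀² = 170.2

For the Normal–Normal model with known σ², precisions add: τ_n = τ₀ + n/σ².
So 1/σ₀² = 1/30.6118 − 4/149.3 = 0.032667 − 0.026792 = 0.005875.
Hence σ₀² = 1/0.005875 ≈ 170.2.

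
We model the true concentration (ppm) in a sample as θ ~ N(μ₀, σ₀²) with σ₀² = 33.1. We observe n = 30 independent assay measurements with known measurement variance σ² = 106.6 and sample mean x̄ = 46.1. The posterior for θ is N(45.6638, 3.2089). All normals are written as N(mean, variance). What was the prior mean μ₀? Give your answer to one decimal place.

With known observation variance, the Normal–Normal posterior has precision τ_n = τ₀ + n/σ² and mean μ_n = (τ₀μ₀ + (n/σ²)x̄)/τ_n.
Here τ₀ = 1/33.1 = 0.030211 and τ_data = 30/106.6 = 0.281426, so τ_n = 0.311637.
Rearranging for μ₀: μ₀ = (μ_n·τ_n − τ_data·x̄)/τ₀ = (45.6638·0.311637 − 0.281426·46.1) / 0.030211 = 1.256791/0.030211 ≈ 41.6.

μ₀ = 41.6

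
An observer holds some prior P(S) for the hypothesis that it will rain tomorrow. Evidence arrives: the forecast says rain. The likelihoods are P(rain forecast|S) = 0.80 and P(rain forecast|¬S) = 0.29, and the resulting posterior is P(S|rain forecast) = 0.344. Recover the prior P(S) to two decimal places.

Bayes' rule in odds form gives O(S|E) = O(S)·[P(E|S)/P(E|¬S)], hence O(S) = O(S|E)/LR.
Posterior odds = 0.344/(1−0.344) = 0.5244. LR = 0.80/0.29 = 2.7586.
Prior odds = 0.5244/2.7586 = 0.1901, so P(S) = 0.1901/(1+0.1901) ≈ 0.16.

P(S) = 0.16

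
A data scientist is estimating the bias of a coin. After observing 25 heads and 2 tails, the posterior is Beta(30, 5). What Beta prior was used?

Under Beta–binomial conjugacy the posterior parameters are (a+s, b+f).
Subtract the data counts: 30−25=5, 5−2=3.

Beta(5, 3)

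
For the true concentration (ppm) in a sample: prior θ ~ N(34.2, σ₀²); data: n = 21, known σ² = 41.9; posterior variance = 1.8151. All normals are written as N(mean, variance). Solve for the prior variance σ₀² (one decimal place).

σ₀² = 20.1

For the Normal–Normal model with known σ², precisions add: τ_n = τ₀ + n/σ².
So 1/σ₀² = 1/1.8151 − 21/41.9 = 0.550934 − 0.501193 = 0.049741.
Hence σ₀² = 1/0.049741 ≈ 20.1.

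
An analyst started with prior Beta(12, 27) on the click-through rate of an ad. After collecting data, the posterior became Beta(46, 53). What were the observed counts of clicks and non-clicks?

Beta is conjugate to the binomial likelihood: posterior = Beta(α+s, β+f).
Match parameters: s=46−12=34, f=53−27=26.

34 clicks and 26 non-clicks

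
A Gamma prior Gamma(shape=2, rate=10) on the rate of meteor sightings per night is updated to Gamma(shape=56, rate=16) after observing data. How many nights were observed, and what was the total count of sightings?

n = 6 nights with total 54 sightings

A Gamma(α, β) prior (rate parametrization) on a Poisson rate with n observations summing to S gives posterior Gamma(α+S, β+n).
Matching: Σxᵢ = 56 − 2 = 54 and n = 16 − 10 = 6.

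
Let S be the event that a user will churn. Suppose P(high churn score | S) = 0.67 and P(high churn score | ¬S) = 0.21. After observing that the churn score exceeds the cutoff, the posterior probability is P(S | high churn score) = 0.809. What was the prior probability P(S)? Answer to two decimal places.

In odds form, posterior odds = prior odds × likelihood ratio, so prior odds = posterior odds ÷ LR.
Posterior odds = 0.809/(1−0.809) = 4.2356. LR = 0.67/0.21 = 3.1905.
Prior odds = 4.2356/3.1905 = 1.3276, so P(S) = 1.3276/(1+1.3276) ≈ 0.57.

P(S) = 0.57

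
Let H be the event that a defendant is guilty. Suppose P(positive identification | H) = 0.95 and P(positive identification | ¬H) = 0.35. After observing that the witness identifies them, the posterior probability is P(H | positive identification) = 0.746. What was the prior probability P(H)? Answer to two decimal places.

In odds form, posterior odds = prior odds × likelihood ratio, so prior odds = posterior odds ÷ LR.
Posterior odds = 0.746/(1−0.746) = 2.9370. LR = 0.95/0.35 = 2.7143.
Prior odds = 2.9370/2.7143 = 1.0820, so P(H) = 1.0820/(1+1.0820) ≈ 0.52.

P(H) = 0.52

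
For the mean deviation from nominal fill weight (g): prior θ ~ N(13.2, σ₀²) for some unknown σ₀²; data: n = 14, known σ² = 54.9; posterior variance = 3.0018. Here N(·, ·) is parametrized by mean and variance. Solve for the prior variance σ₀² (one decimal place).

σ₀² = 12.8

For the Normal–Normal model with known σ², precisions add: τ_n = τ₀ + n/σ².
So 1/σ₀² = 1/3.0018 − 14/54.9 = 0.333133 − 0.255009 = 0.078124.
Hence σ₀² = 1/0.078124 ≈ 12.8.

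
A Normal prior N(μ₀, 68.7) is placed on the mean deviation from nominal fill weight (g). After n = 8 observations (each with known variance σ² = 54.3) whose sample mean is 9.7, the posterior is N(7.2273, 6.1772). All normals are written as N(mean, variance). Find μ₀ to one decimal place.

With known observation variance, the Normal–Normal posterior has precision τ_n = τ₀ + n/σ² and mean μ_n = (τ₀μ₀ + (n/σ²)x̄)/τ_n.
Here τ₀ = 1/68.7 = 0.014556 and τ_data = 8/54.3 = 0.147330, so τ_n = 0.161886.
Rearranging for μ₀: μ₀ = (μ_n·τ_n − τ_data·x̄)/τ₀ = (7.2273·0.161886 − 0.147330·9.7) / 0.014556 = -0.259102/0.014556 ≈ -17.8.

μ₀ = -17.8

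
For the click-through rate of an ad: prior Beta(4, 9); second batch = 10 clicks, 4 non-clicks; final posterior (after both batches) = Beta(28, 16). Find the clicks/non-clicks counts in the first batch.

14 clicks and 3 non-clicks

Because Beta–binomial updating is additive in the counts, the combined data contributed (α_post−α_prior, β_post−β_prior) successes and failures.
Total across both batches: 28−4=24 clicks, 16−9=7 non-clicks.
Subtract the second batch: 24−10=14 clicks and 7−4=3 non-clicks.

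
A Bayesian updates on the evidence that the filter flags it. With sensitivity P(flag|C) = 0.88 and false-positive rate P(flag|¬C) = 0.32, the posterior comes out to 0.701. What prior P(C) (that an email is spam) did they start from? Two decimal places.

Bayes' rule in odds form gives O(C|E) = O(C)·[P(E|C)/P(E|¬C)], hence O(C) = O(C|E)/LR.
Posterior odds = 0.701/(1−0.701) = 2.3445. LR = 0.88/0.32 = 2.7500.
Prior odds = 2.3445/2.7500 = 0.8525, so P(C) = 0.8525/(1+0.8525) ≈ 0.46.

P(C) = 0.46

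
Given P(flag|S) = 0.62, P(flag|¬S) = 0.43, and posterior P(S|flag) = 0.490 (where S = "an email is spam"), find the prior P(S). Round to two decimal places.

Bayes' rule in odds form gives O(S|E) = O(S)·[P(E|S)/P(E|¬S)], hence O(S) = O(S|E)/LR.
Posterior odds = 0.490/(1−0.490) = 0.9608. LR = 0.62/0.43 = 1.4419.
Prior odds = 0.9608/1.4419 = 0.6663, so P(S) = 0.6663/(1+0.6663) ≈ 0.40.

P(S) = 0.40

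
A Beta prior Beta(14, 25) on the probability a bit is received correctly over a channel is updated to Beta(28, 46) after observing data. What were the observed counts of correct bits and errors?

Beta is conjugate to the binomial likelihood: posterior = Beta(a+s, b+f).
Match parameters: s=28−14=14, f=46−25=21.

14 correct bits and 21 errors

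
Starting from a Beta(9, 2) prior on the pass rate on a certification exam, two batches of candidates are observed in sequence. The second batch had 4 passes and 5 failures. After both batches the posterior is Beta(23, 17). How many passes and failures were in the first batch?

Because Beta–binomial updating is additive in the counts, the combined data contributed (α_post−α_prior, β_post−β_prior) successes and failures.
Total across both batches: 23−9=14 passes, 17−2=15 failures.
Subtract the second batch: 14−4=10 passes and 15−5=10 failures.

10 passes and 10 failures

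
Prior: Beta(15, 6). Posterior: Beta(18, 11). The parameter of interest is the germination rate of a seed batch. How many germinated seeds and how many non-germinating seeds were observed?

3 germinated seeds and 5 non-germinating seeds

A Beta(a, b) prior with s successes and f failures in binomial data gives a Beta(a+s, b+f) posterior.
So s = 18 − 15 = 3 and f = 11 − 6 = 5.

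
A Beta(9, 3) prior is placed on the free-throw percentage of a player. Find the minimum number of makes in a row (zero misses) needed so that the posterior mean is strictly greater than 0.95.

After k makes and 0 misses the posterior is Beta(9+k, 3), with mean (9+k)/(9+3+k).
Set (9+k)/(12+k) > 0.95 and solve: k > (0.95·12 − 9)/(1 − 0.95) = 48.000.
The smallest integer exceeding 48.000 is 49.

k = 49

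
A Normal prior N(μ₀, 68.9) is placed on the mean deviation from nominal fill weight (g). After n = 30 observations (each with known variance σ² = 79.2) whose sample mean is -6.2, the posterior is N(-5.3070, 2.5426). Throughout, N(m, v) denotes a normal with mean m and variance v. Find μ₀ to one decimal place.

μ₀ = 18.0

The posterior mean is a precision-weighted average: μ_n = (τ₀μ₀ + τ_data·x̄)/(τ₀+τ_data), with τ₀=1/σ₀² and τ_data=n/σ².
Here τ₀ = 1/68.9 = 0.014514 and τ_data = 30/79.2 = 0.378788, so τ_n = 0.393302.
Rearranging for μ₀: μ₀ = (μ_n·τ_n − τ_data·x̄)/τ₀ = (-5.3070·0.393302 − 0.378788·-6.2) / 0.014514 = 0.261232/0.014514 ≈ 18.0.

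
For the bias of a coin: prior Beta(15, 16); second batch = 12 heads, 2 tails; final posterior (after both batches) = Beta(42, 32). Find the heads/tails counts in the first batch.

15 heads and 14 tails

Because Beta–binomial updating is additive in the counts, the combined data contributed (α_post−α_prior, β_post−β_prior) successes and failures.
Total across both batches: 42−15=27 heads, 32−16=16 tails.
Subtract the second batch: 27−12=15 heads and 16−2=14 tails.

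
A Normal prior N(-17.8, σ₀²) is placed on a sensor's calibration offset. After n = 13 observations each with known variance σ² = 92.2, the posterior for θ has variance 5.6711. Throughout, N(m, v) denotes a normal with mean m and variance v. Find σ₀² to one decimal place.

σ₀² = 28.3

For the Normal–Normal model with known σ², precisions add: τ_n = τ₀ + n/σ².
So 1/σ₀² = 1/5.6711 − 13/92.2 = 0.176333 − 0.140998 = 0.035335.
Hence σ₀² = 1/0.035335 ≈ 28.3.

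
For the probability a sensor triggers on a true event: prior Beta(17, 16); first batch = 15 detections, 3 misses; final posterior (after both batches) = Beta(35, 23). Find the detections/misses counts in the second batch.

3 detections and 4 misses

Sequential conjugate updates are equivalent to a single update on the pooled data, so total successes = posterior α − prior α and total failures = posterior β − prior β.
Total across both batches: 35−17=18 detections, 23−16=7 misses.
Subtract the first batch: 18−15=3 detections and 7−3=4 misses.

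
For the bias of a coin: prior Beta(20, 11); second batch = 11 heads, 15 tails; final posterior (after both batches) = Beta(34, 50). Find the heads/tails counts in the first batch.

3 heads and 24 tails

Because Beta–binomial updating is additive in the counts, the combined data contributed (α_post−α_prior, β_post−β_prior) successes and failures.
Total across both batches: 34−20=14 heads, 50−11=39 tails.
Subtract the second batch: 14−11=3 heads and 39−15=24 tails.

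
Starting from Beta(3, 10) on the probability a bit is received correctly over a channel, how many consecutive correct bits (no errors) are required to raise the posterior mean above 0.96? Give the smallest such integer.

After k correct bits and 0 errors the posterior is Beta(3+k, 10), with mean (3+k)/(3+10+k).
Set (3+k)/(13+k) > 0.96 and solve: k > (0.96·13 − 3)/(1 − 0.96) = 237.000.
The smallest integer exceeding 237.000 is 238, and checking k=238: (241)/(251) = 0.9602 > 0.96.

k = 238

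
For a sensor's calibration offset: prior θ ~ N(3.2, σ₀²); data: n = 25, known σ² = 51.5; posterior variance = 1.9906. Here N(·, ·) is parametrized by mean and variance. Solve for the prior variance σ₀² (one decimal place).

Posterior precision equals prior precision plus data precision: 1/σ_n² = 1/σ₀² + n/σ².
So 1/σ₀² = 1/1.9906 − 25/51.5 = 0.502361 − 0.485437 = 0.016924.
Hence σ₀² = 1/0.016924 ≈ 59.1.

σ₀² = 59.1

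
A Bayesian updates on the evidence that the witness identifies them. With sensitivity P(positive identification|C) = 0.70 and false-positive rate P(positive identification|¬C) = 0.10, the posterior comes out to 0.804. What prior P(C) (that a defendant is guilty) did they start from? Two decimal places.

In odds form, posterior odds = prior odds × likelihood ratio, so prior odds = posterior odds ÷ LR.
Posterior odds = 0.804/(1−0.804) = 4.1020. LR = 0.70/0.10 = 7.0000.
Prior odds = 4.1020/7.0000 = 0.5860, so P(C) = 0.5860/(1+0.5860) ≈ 0.37.

P(C) = 0.37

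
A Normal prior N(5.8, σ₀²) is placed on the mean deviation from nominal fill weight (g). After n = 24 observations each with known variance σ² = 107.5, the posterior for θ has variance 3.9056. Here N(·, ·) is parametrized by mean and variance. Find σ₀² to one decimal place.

σ₀² = 30.5

For the Normal–Normal model with known σ², precisions add: τ_n = τ₀ + n/σ².
So 1/σ₀² = 1/3.9056 − 24/107.5 = 0.256043 − 0.223256 = 0.032787.
Hence σ₀² = 1/0.032787 ≈ 30.5.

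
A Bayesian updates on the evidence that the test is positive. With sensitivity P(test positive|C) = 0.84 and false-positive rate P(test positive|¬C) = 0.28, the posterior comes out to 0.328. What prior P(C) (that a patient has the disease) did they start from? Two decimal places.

In odds form, posterior odds = prior odds × likelihood ratio, so prior odds = posterior odds ÷ LR.
Posterior odds = 0.328/(1−0.328) = 0.4881. LR = 0.84/0.28 = 3.0000.
Prior odds = 0.4881/3.0000 = 0.1627, so P(C) = 0.1627/(1+0.1627) ≈ 0.14.

P(C) = 0.14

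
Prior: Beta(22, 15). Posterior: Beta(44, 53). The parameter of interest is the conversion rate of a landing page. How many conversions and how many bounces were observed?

22 conversions and 38 bounces

A Beta(a, b) prior with s successes and f failures in binomial data gives a Beta(a+s, b+f) posterior.
Match parameters: s=44−22=22, f=53−15=38.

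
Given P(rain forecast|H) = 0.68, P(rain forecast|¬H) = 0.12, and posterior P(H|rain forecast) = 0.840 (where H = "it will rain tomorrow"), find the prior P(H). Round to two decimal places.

P(H) = 0.48

Bayes' rule in odds form gives O(H|E) = O(H)·[P(E|H)/P(E|¬H)], hence O(H) = O(H|E)/LR.
Posterior odds = 0.840/(1−0.840) = 5.2500. LR = 0.68/0.12 = 5.6667.
Prior odds = 5.2500/5.6667 = 0.9265, so P(H) = 0.9265/(1+0.9265) ≈ 0.48.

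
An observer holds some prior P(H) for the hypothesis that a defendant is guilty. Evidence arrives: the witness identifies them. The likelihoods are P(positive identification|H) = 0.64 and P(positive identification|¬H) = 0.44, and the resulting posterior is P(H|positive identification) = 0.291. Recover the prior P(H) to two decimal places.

P(H) = 0.22

Bayes' rule in odds form gives O(H|E) = O(H)·[P(E|H)/P(E|¬H)], hence O(H) = O(H|E)/LR.
Posterior odds = 0.291/(1−0.291) = 0.4104. LR = 0.64/0.44 = 1.4545.
Prior odds = 0.4104/1.4545 = 0.2822, so P(H) = 0.2822/(1+0.2822) ≈ 0.22.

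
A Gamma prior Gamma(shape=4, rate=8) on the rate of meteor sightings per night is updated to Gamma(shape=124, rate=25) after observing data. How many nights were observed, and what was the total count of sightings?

A Gamma(α, β) prior (rate parametrization) on a Poisson rate with n observations summing to S gives posterior Gamma(α+S, β+n).
Matching: Σxᵢ = 124 − 4 = 120 and n = 25 − 8 = 17.

n = 17 nights with total 120 sightings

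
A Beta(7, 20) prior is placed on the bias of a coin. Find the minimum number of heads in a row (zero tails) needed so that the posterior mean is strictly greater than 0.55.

After k heads and 0 tails the posterior is Beta(7+k, 20), with mean (7+k)/(7+20+k).
Set (7+k)/(27+k) > 0.55 and solve: k > (0.55·27 − 7)/(1 − 0.55) = 17.444.
The smallest integer exceeding 17.444 is 18, and checking k=18: (25)/(45) = 0.5556 > 0.55.

k = 18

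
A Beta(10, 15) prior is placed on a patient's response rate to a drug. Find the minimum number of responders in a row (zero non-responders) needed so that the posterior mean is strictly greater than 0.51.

k = 6

After k responders and 0 non-responders the posterior is Beta(10+k, 15), with mean (10+k)/(10+15+k).
Set (10+k)/(25+k) > 0.51 and solve: k > (0.51·25 − 10)/(1 − 0.51) = 5.612.
The smallest integer exceeding 5.612 is 6.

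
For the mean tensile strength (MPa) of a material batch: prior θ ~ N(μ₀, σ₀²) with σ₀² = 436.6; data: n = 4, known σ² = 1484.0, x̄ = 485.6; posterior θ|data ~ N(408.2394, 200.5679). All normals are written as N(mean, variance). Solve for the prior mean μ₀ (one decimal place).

The posterior mean is a precision-weighted average: μ_n = (τ₀μ₀ + τ_data·x̄)/(τ₀+τ_data), with τ₀=1/σ₀² and τ_data=n/σ².
Here τ₀ = 1/436.6 = 0.002290 and τ_data = 4/1484.0 = 0.002695, so τ_n = 0.004985.
Rearranging for μ₀: μ₀ = (μ_n·τ_n − τ_data·x̄)/τ₀ = (408.2394·0.004985 − 0.002695·485.6) / 0.002290 = 0.726381/0.002290 ≈ 317.2.

μ₀ = 317.2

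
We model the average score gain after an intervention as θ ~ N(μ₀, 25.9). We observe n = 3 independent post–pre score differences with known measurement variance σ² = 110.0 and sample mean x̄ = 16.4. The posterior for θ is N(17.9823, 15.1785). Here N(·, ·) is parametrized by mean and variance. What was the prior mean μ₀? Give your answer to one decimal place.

μ₀ = 19.1

With known observation variance, the Normal–Normal posterior has precision τ_n = τ₀ + n/σ² and mean μ_n = (τ₀μ₀ + (n/σ²)x̄)/τ_n.
Here τ₀ = 1/25.9 = 0.038610 and τ_data = 3/110.0 = 0.027273, so τ_n = 0.065883.
Rearranging for μ₀: μ₀ = (μ_n·τ_n − τ_data·x̄)/τ₀ = (17.9823·0.065883 − 0.027273·16.4) / 0.038610 = 0.737451/0.038610 ≈ 19.1.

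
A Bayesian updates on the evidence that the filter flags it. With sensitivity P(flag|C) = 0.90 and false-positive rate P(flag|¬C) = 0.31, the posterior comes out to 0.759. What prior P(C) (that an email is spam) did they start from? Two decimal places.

Bayes' rule in odds form gives O(C|E) = O(C)·[P(E|C)/P(E|¬C)], hence O(C) = O(C|E)/LR.
Posterior odds = 0.759/(1−0.759) = 3.1494. LR = 0.90/0.31 = 2.9032.
Prior odds = 3.1494/2.9032 = 1.0848, so P(C) = 1.0848/(1+1.0848) ≈ 0.52.

P(C) = 0.52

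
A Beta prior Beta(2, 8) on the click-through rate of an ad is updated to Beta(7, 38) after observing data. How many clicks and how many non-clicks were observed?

A Beta(α, β) prior with s successes and f failures in binomial data gives a Beta(α+s, β+f) posterior.
So s = 7 − 2 = 5 and f = 38 − 8 = 30.

5 clicks and 30 non-clicks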